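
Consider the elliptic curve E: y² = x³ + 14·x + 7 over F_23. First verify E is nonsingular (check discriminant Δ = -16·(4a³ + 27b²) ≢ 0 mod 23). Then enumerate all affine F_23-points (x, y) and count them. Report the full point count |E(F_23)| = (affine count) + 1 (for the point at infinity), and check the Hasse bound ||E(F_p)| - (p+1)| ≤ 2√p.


Affine points = {(4, 9), (4, 14), (5, 8), (5, 15), (6, 10), (6, 13), (14, 7), (14, 16), (15, 2), (15, 21), (16, 7), (16, 16), (17, 11), (17, 12), (19, 5), (19, 18)}; affine count = 16; |E(F_23)| = 17.

Discriminant check: Δ ∝ 4a³ + 27b² = 4·14³ + 27·7² = 4·2744 + 27·49 ≡ 17 (mod 23). Nonzero ⇒ E is nonsingular.
For each x ∈ F_23, compute rhs = x³ + 14·x + 7 mod 23, then count y ∈ F_23 with y² ≡ rhs.
  x = 0: rhs = 7, matching y values: none (0 points).
  x = 1: rhs = 22, matching y values: none (0 points).
  x = 2: rhs = 20, matching y values: none (0 points).
  x = 3: rhs = 7, matching y values: none (0 points).
  x = 4: rhs = 12, matching y values: 9, 14 (2 points).
  x = 5: rhs = 18, matching y values: 8, 15 (2 points).
  x = 6: rhs = 8, matching y values: 10, 13 (2 points).
  x = 7: rhs = 11, matching y values: none (0 points).
  x = 8: rhs = 10, matching y values: none (0 points).
  x = 9: rhs = 11, matching y values: none (0 points).
  x = 10: rhs = 20, matching y values: none (0 points).
  x = 11: rhs = 20, matching y values: none (0 points).
  x = 12: rhs = 17, matching y values: none (0 points).
  x = 13: rhs = 17, matching y values: none (0 points).
  x = 14: rhs = 3, matching y values: 7, 16 (2 points).
  x = 15: rhs = 4, matching y values: 2, 21 (2 points).
  x = 16: rhs = 3, matching y values: 7, 16 (2 points).
  x = 17: rhs = 6, matching y values: 11, 12 (2 points).
  x = 18: rhs = 19, matching y values: none (0 points).
  x = 19: rhs = 2, matching y values: 5, 18 (2 points).
  x = 20: rhs = 7, matching y values: none (0 points).
  x = 21: rhs = 17, matching y values: none (0 points).
  x = 22: rhs = 15, matching y values: none (0 points).
Total affine count: 16.
Full point count |E(F_23)| = 16 + 1 = 17.
Hasse bound: |17 − (23+1)| = |-7| = 7 ≤ 2√23 ≈ 9.5917 ✓.


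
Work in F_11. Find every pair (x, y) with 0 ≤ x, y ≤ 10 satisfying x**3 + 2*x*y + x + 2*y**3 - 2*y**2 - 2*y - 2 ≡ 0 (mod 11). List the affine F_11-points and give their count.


Affine F_11-points: {(0, 7), (0, 9), (1, 0), (1, 1), (3, 2), (4, 0), (4, 6), (5, 9), (6, 0), (6, 3), (6, 9), (9, 8), (10, 5)}; count = 13.

For each of the 121 pairs (x, y) ∈ F_11², evaluate f(x, y) mod 11. Record the zeros.
  x = 0: [0↦9, 1↦7, 2↦2, 3↦6, 4↦9, 5↦1, 6↦5, 7↦0, 8↦9, 9↦0, 10↦7]  zeros at y ∈ {7, 9}
  x = 1: [0↦0, 1↦0, 2↦8, 3↦3, 4↦8, 5↦2, 6↦8, 7↦5, 8↦5, 9↦9, 10↦7]  zeros at y ∈ {0, 1}
  x = 2: [0↦8, 1↦10, 2↦9, 3↦6, 4↦2, 5↦9, 6↦6, 7↦5, 8↦7, 9↦2, 10↦2]  zeros at y ∈ ∅
  x = 3: [0↦6, 1↦10, 2↦0, 3↦10, 4↦8, 5↦6, 6↦5, 7↦6, 8↦10, 9↦7, 10↦9]  zeros at y ∈ {2}
  x = 4: [0↦0, 1↦6, 2↦9, 3↦10, 4↦10, 5↦10, 6↦0, 7↦3, 8↦9, 9↦8, 10↦1]  zeros at y ∈ {0, 6}
  x = 5: [0↦7, 1↦4, 2↦9, 3↦1, 4↦3, 5↦5, 6↦8, 7↦2, 8↦10, 9↦0, 10↦6]  zeros at y ∈ {9}
  x = 6: [0↦0, 1↦10, 2↦6, 3↦0, 4↦4, 5↦8, 6↦2, 7↦9, 8↦8, 9↦0, 10↦8]  zeros at y ∈ {0, 3, 9}
  x = 7: [0↦7, 1↦8, 2↦6, 3↦2, 4↦8, 5↦3, 6↦10, 7↦8, 8↦9, 9↦3, 10↦2]  zeros at y ∈ ∅
  x = 8: [0↦1, 1↦4, 2↦4, 3↦2, 4↦10, 5↦7, 6↦5, 7↦5, 8↦8, 9↦4, 10↦5]  zeros at y ∈ ∅
  x = 9: [0↦10, 1↦4, 2↦6, 3↦6, 4↦5, 5↦4, 6↦4, 7↦6, 8↦0, 9↦9, 10↦1]  zeros at y ∈ {8}
  x = 10: [0↦7, 1↦3, 2↦7, 3↦9, 4↦10, 5↦0, 6↦2, 7↦6, 8↦2, 9↦2, 10↦7]  zeros at y ∈ {5}
Collecting zeros: affine points = {(0, 7), (0, 9), (1, 0), (1, 1), (3, 2), (4, 0), (4, 6), (5, 9), (6, 0), (6, 3), (6, 9), (9, 8), (10, 5)}.
Total count |C(F_11)_aff| = 13.


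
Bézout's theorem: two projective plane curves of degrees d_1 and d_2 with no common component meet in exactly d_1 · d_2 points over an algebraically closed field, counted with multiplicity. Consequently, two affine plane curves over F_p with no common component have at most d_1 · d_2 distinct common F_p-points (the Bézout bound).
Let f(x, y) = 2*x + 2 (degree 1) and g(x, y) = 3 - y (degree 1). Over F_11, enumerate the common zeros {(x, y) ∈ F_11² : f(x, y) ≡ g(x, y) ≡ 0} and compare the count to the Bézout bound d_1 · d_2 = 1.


Common zeros: {(10, 3)}; count = 1; Bézout bound = 1.

deg(f) = 1, deg(g) = 1, so Bézout bound = 1.
Scan x ∈ F_11. For each x, list the y ∈ F_11 with f(x, y) ≡ 0 and those with g(x, y) ≡ 0 (mod 11); the common zeros in that column are the intersection.
  x = 0: f ≡ 0 at y ∈ ∅; g ≡ 0 at y ∈ {3}; common: ∅.
  x = 1: f ≡ 0 at y ∈ ∅; g ≡ 0 at y ∈ {3}; common: ∅.
  x = 2: f ≡ 0 at y ∈ ∅; g ≡ 0 at y ∈ {3}; common: ∅.
  x = 3: f ≡ 0 at y ∈ ∅; g ≡ 0 at y ∈ {3}; common: ∅.
  x = 4: f ≡ 0 at y ∈ ∅; g ≡ 0 at y ∈ {3}; common: ∅.
  x = 5: f ≡ 0 at y ∈ ∅; g ≡ 0 at y ∈ {3}; common: ∅.
  x = 6: f ≡ 0 at y ∈ ∅; g ≡ 0 at y ∈ {3}; common: ∅.
  x = 7: f ≡ 0 at y ∈ ∅; g ≡ 0 at y ∈ {3}; common: ∅.
  x = 8: f ≡ 0 at y ∈ ∅; g ≡ 0 at y ∈ {3}; common: ∅.
  x = 9: f ≡ 0 at y ∈ ∅; g ≡ 0 at y ∈ {3}; common: ∅.
  x = 10: f ≡ 0 at y ∈ {0, 1, 2, 3, 4, 5, 6, 7, 8, 9, 10}; g ≡ 0 at y ∈ {3}; common: {3}.
Collecting: common zeros = {(10, 3)}, so the count is 1.
Comparison with the Bézout bound: 1 ≤ 1 = deg(f)·deg(g), as expected for curves with no common component (the bound is attained).


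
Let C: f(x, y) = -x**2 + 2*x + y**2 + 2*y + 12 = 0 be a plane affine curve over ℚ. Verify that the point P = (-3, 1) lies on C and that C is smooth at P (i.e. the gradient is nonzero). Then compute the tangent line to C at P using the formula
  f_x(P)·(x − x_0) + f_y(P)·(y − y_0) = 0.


Tangent line at P: 8*x + 4*y + 20 = 0.

Step 1: f(-3, 1) = 0, so P lies on C.
Step 2: partial derivatives
  f_x(x, y) = 2 - 2*x, f_y(x, y) = 2*y + 2.
  f_x(P) = 8, f_y(P) = 4 (gradient nonzero, so P is smooth).
Step 3: tangent line at P: 8·(x − -3) + 4·(y − 1) = 0.
Expanding: 8*x + 4*y + 20 = 0.


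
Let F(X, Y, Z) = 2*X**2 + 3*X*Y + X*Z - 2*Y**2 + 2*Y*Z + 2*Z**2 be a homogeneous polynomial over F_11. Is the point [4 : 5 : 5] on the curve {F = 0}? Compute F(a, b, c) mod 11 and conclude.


F(4,5,5) ≡ 8 (mod 11); P is NOT on the curve.

Evaluate F(4, 5, 5) term-by-term (mod 11).
  2*X**2 ↦ 2·16·1·1 = 32
  3*X*Y ↦ 3·4·5·1 = 60
  X*Z ↦ 1·4·1·5 = 20
  -2*Y**2 ↦ -2·1·25·1 = -50
  2*Y*Z ↦ 2·1·5·5 = 50
  2*Z**2 ↦ 2·1·1·25 = 50
Sum: F(4, 5, 5) = (32) + (60) + (20) + (-50) + (50) + (50) = 162.
Reducing mod 11: 162 ≡ 8 (mod 11).
Since F(a, b, c) ≡ 8 ≠ 0 (mod 11), P does NOT lie on the curve.


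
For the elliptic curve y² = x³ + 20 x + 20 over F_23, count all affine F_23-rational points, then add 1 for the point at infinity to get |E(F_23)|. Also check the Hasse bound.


Affine points = {(1, 8), (1, 15), (4, 7), (4, 16), (8, 5), (8, 18), (9, 3), (9, 20), (10, 1), (10, 22), (13, 4), (13, 19), (14, 10), (14, 13), (17, 11), (17, 12), (18, 5), (18, 18), (20, 5), (20, 18), (21, 8), (21, 15)}; affine count = 22; |E(F_23)| = 23.

Discriminant check: Δ ∝ 4a³ + 27b² = 4·20³ + 27·20² = 4·8000 + 27·400 ≡ 20 (mod 23). Nonzero ⇒ E is nonsingular.
For each x ∈ F_23, compute rhs = x³ + 20·x + 20 mod 23, then count y ∈ F_23 with y² ≡ rhs.
  x = 0: rhs = 20, matching y values: none (0 points).
  x = 1: rhs = 18, matching y values: 8, 15 (2 points).
  x = 2: rhs = 22, matching y values: none (0 points).
  x = 3: rhs = 15, matching y values: none (0 points).
  x = 4: rhs = 3, matching y values: 7, 16 (2 points).
  x = 5: rhs = 15, matching y values: none (0 points).
  x = 6: rhs = 11, matching y values: none (0 points).
  x = 7: rhs = 20, matching y values: none (0 points).
  x = 8: rhs = 2, matching y values: 5, 18 (2 points).
  x = 9: rhs = 9, matching y values: 3, 20 (2 points).
  x = 10: rhs = 1, matching y values: 1, 22 (2 points).
  x = 11: rhs = 7, matching y values: none (0 points).
  x = 12: rhs = 10, matching y values: none (0 points).
  x = 13: rhs = 16, matching y values: 4, 19 (2 points).
  x = 14: rhs = 8, matching y values: 10, 13 (2 points).
  x = 15: rhs = 15, matching y values: none (0 points).
  x = 16: rhs = 20, matching y values: none (0 points).
  x = 17: rhs = 6, matching y values: 11, 12 (2 points).
  x = 18: rhs = 2, matching y values: 5, 18 (2 points).
  x = 19: rhs = 14, matching y values: none (0 points).
  x = 20: rhs = 2, matching y values: 5, 18 (2 points).
  x = 21: rhs = 18, matching y values: 8, 15 (2 points).
  x = 22: rhs = 22, matching y values: none (0 points).
Total affine count: 22.
Full point count |E(F_23)| = 22 + 1 = 23.
Hasse bound: |23 − (23+1)| = |-1| = 1 ≤ 2√23 ≈ 9.5917 ✓.


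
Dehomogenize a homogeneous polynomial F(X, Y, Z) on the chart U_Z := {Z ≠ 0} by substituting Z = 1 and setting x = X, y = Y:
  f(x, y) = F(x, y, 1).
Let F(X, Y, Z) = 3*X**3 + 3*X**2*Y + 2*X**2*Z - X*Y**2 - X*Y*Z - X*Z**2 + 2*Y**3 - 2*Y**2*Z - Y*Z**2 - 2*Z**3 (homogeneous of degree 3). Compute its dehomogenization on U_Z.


f(x, y) = 3*x**3 + 3*x**2*y + 2*x**2 - x*y**2 - x*y - x + 2*y**3 - 2*y**2 - y - 2

On U_Z we set Z = 1. Each monomial c·X^i·Y^j·Z^k in F becomes c·x^i·y^j·1^k = c·x^i·y^j.
Substituting Z = 1: F(X, Y, 1) = 3*x**3 + 3*x**2*y + 2*x**2 - x*y**2 - x*y - x + 2*y**3 - 2*y**2 - y - 2.
Note: deg(f) ≤ deg(F) = 3; strict inequality happens when F is divisible by Z (lost terms).


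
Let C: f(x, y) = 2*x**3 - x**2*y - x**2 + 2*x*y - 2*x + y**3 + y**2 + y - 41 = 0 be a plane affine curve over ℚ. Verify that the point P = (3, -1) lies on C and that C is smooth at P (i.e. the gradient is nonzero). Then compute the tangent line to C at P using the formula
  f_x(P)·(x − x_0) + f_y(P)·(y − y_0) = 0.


Tangent line at P: 50*x - y - 151 = 0.

Step 1: f(3, -1) = 0, so P lies on C.
Step 2: partial derivatives
  f_x(x, y) = 6*x**2 - 2*x*y - 2*x + 2*y - 2, f_y(x, y) = -x**2 + 2*x + 3*y**2 + 2*y + 1.
  f_x(P) = 50, f_y(P) = -1 (gradient nonzero, so P is smooth).
Step 3: tangent line at P: 50·(x − 3) + -1·(y − -1) = 0.
Expanding: 50*x - y - 151 = 0.


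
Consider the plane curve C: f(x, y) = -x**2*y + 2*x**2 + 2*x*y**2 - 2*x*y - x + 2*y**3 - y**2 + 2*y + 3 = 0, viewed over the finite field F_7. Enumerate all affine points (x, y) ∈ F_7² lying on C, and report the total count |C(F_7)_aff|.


Affine F_7-points: {(0, 5), (2, 4), (3, 2), (5, 3), (6, 3), (6, 4), (6, 5)}; count = 7.

For each of the 49 pairs (x, y) ∈ F_7², evaluate f(x, y) mod 7. Record the zeros.
  x = 0: [0↦3, 1↦6, 2↦5, 3↦5, 4↦4, 5↦0, 6↦5]  zeros at y ∈ {5}
  x = 1: [0↦4, 1↦6, 2↦1, 3↦1, 4↦4, 5↦1, 6↦4]  zeros at y ∈ ∅
  x = 2: [0↦2, 1↦1, 2↦4, 3↦2, 4↦0, 5↦3, 6↦2]  zeros at y ∈ {4}
  x = 3: [0↦4, 1↦5, 2↦0, 3↦1, 4↦6, 5↦6, 6↦6]  zeros at y ∈ {2}
  x = 4: [0↦3, 1↦4, 2↦3, 3↦5, 4↦1, 5↦3, 6↦2]  zeros at y ∈ ∅
  x = 5: [0↦6, 1↦5, 2↦6, 3↦0, 4↦6, 5↦1, 6↦4]  zeros at y ∈ {3}
  x = 6: [0↦6, 1↦1, 2↦2, 3↦0, 4↦0, 5↦0, 6↦5]  zeros at y ∈ {3, 4, 5}
Collecting zeros: affine points = {(0, 5), (2, 4), (3, 2), (5, 3), (6, 3), (6, 4), (6, 5)}.
Total count |C(F_7)_aff| = 7.


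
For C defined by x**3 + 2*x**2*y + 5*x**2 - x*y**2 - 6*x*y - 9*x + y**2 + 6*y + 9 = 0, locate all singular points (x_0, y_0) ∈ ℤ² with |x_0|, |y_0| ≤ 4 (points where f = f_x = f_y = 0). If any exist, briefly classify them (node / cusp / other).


Singular points: {(0, -3)}; classification: node.

Compute partial derivatives:
  f_x = 3*x**2 + 4*x*y + 10*x - y**2 - 6*y - 9.
  f_y = 2*x**2 - 2*x*y - 6*x + 2*y + 6.
Scan x_0 ∈ {−4, ..., 4}. For each x_0, f_y(x_0, y) is a polynomial in y; find its integer roots y ∈ {−4, ..., 4}, then test f_x and f at those candidates.
  x = -4: f_y(-4, y) = 10*y + 62; no integer root y with |y| ≤ 4.
  x = -3: f_y(-3, y) = 8*y + 42; no integer root y with |y| ≤ 4.
  x = -2: f_y(-2, y) = 6*y + 26; no integer root y with |y| ≤ 4.
  x = -1: f_y(-1, y) = 4*y + 14; no integer root y with |y| ≤ 4.
  x = 0: f_y(0, y) = 2*y + 6; vanishes at y ∈ {-3}. (0, -3): f_x = 0, f = 0 — SINGULAR.
  x = 1: f_y(1, y) = 2; no integer root y with |y| ≤ 4.
  x = 2: f_y(2, y) = 2 - 2*y; vanishes at y ∈ {1}. (2, 1): f_x = 24 ≠ 0.
  x = 3: f_y(3, y) = 6 - 4*y; no integer root y with |y| ≤ 4.
  x = 4: f_y(4, y) = 14 - 6*y; no integer root y with |y| ≤ 4.
Only singular point on the grid: (0, -3).
Classify: substitute x = 0 + u, y = -3 + v and expand: f = u**3 + 2*u**2*v - u**2 - u*v**2 + v**2.
No constant or linear terms (consistent with a singular point). Quadratic part: -u**2 + v**2. Cubic part: u**3 + 2*u**2*v - u*v**2.
The quadratic part v**2 - u**2 = (v − u)(v + u) splits into two distinct linear factors, so there are two distinct tangent lines y − -3 = ±(x − 0) — this is a node (ordinary double point).
Classification: node.


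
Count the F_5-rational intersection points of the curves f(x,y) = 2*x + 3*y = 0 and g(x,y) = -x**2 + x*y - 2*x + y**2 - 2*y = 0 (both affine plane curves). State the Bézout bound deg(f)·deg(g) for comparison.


Common zeros: {(0, 0), (4, 4)}; count = 2; Bézout bound = 2.

deg(f) = 1, deg(g) = 2, so Bézout bound = 2.
Scan x ∈ F_5. For each x, list the y ∈ F_5 with f(x, y) ≡ 0 and those with g(x, y) ≡ 0 (mod 5); the common zeros in that column are the intersection.
  x = 0: f ≡ 0 at y ∈ {0}; g ≡ 0 at y ∈ {0, 2}; common: {0}.
  x = 1: f ≡ 0 at y ∈ {1}; g ≡ 0 at y ∈ ∅; common: ∅.
  x = 2: f ≡ 0 at y ∈ {2}; g ≡ 0 at y ∈ ∅; common: ∅.
  x = 3: f ≡ 0 at y ∈ {3}; g ≡ 0 at y ∈ {0, 4}; common: ∅.
  x = 4: f ≡ 0 at y ∈ {4}; g ≡ 0 at y ∈ {4}; common: {4}.
Collecting: common zeros = {(0, 0), (4, 4)}, so the count is 2.
Comparison with the Bézout bound: 2 ≤ 2 = deg(f)·deg(g), as expected for curves with no common component (the bound is attained).


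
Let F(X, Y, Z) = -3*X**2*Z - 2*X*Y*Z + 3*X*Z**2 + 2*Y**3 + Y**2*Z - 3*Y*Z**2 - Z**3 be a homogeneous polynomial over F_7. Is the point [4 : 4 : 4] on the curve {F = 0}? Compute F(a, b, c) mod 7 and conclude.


F(4,4,4) ≡ 4 (mod 7); P is NOT on the curve.

Evaluate F(4, 4, 4) term-by-term (mod 7).
  -3*X**2*Z ↦ -3·16·1·4 = -192
  -2*X*Y*Z ↦ -2·4·4·4 = -128
  3*X*Z**2 ↦ 3·4·1·16 = 192
  2*Y**3 ↦ 2·1·64·1 = 128
  Y**2*Z ↦ 1·1·16·4 = 64
  -3*Y*Z**2 ↦ -3·1·4·16 = -192
  -Z**3 ↦ -1·1·1·64 = -64
Sum: F(4, 4, 4) = (-192) + (-128) + (192) + (128) + (64) + (-192) + (-64) = -192.
Reducing mod 7: -192 ≡ 4 (mod 7).
Since F(a, b, c) ≡ 4 ≠ 0 (mod 7), P does NOT lie on the curve.


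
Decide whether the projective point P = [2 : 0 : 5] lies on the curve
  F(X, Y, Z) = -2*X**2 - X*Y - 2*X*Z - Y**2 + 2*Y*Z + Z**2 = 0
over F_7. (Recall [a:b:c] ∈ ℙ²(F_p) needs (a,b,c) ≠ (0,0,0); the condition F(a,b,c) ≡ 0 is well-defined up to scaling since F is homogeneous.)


F(2,0,5) ≡ 4 (mod 7); P is NOT on the curve.

Evaluate F(2, 0, 5) term-by-term (mod 7).
  -2*X**2 ↦ -2·4·1·1 = -8
  -X*Y ↦ -1·2·0·1 = 0
  -2*X*Z ↦ -2·2·1·5 = -20
  -Y**2 ↦ -1·1·0·1 = 0
  2*Y*Z ↦ 2·1·0·5 = 0
  Z**2 ↦ 1·1·1·25 = 25
Sum: F(2, 0, 5) = (-8) + (0) + (-20) + (0) + (0) + (25) = -3.
Reducing mod 7: -3 ≡ 4 (mod 7).
Since F(a, b, c) ≡ 4 ≠ 0 (mod 7), P does NOT lie on the curve.


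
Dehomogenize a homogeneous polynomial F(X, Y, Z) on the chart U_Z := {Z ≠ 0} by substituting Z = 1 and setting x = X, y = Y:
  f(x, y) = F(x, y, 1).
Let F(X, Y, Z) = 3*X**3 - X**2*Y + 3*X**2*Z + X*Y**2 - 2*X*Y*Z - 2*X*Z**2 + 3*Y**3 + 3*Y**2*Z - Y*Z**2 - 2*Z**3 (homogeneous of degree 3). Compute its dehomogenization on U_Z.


f(x, y) = 3*x**3 - x**2*y + 3*x**2 + x*y**2 - 2*x*y - 2*x + 3*y**3 + 3*y**2 - y - 2

On U_Z we set Z = 1. Each monomial c·X^i·Y^j·Z^k in F becomes c·x^i·y^j·1^k = c·x^i·y^j.
Substituting Z = 1: F(X, Y, 1) = 3*x**3 - x**2*y + 3*x**2 + x*y**2 - 2*x*y - 2*x + 3*y**3 + 3*y**2 - y - 2.
Note: deg(f) ≤ deg(F) = 3; strict inequality happens when F is divisible by Z (lost terms).


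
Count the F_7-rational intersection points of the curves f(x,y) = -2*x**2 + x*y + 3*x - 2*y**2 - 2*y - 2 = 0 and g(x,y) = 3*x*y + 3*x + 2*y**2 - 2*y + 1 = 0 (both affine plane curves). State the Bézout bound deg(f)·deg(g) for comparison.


Common zeros: ∅; count = 0; Bézout bound = 4.

deg(f) = 2, deg(g) = 2, so Bézout bound = 4.
Scan x ∈ F_7. For each x, list the y ∈ F_7 with f(x, y) ≡ 0 and those with g(x, y) ≡ 0 (mod 7); the common zeros in that column are the intersection.
  x = 0: f ≡ 0 at y ∈ {2, 4}; g ≡ 0 at y ∈ ∅; common: ∅.
  x = 1: f ≡ 0 at y ∈ {5}; g ≡ 0 at y ∈ {1, 2}; common: ∅.
  x = 2: f ≡ 0 at y ∈ ∅; g ≡ 0 at y ∈ {0, 5}; common: ∅.
  x = 3: f ≡ 0 at y ∈ {5, 6}; g ≡ 0 at y ∈ {3, 4}; common: ∅.
  x = 4: f ≡ 0 at y ∈ ∅; g ≡ 0 at y ∈ ∅; common: ∅.
  x = 5: f ≡ 0 at y ∈ {6}; g ≡ 0 at y ∈ ∅; common: ∅.
  x = 6: f ≡ 0 at y ∈ {0, 2}; g ≡ 0 at y ∈ ∅; common: ∅.
Collecting: common zeros = ∅, so the count is 0.
Comparison with the Bézout bound: 0 ≤ 4 = deg(f)·deg(g), as expected for curves with no common component (the affine F_7-count falls short of the bound because intersections may lie at infinity, over extension fields, or carry multiplicity).


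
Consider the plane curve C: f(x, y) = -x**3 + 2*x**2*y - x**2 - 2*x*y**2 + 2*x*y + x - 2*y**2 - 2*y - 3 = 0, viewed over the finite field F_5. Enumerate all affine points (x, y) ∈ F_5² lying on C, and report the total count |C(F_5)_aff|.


Affine F_5-points: {(0, 2), (1, 4), (4, 3)}; count = 3.

For each of the 25 pairs (x, y) ∈ F_5², evaluate f(x, y) mod 5. Record the zeros.
  x = 0: [0↦2, 1↦3, 2↦0, 3↦3, 4↦2]  zeros at y ∈ {2}
  x = 1: [0↦1, 1↦4, 2↦4, 3↦1, 4↦0]  zeros at y ∈ {4}
  x = 2: [0↦2, 1↦1, 2↦3, 3↦3, 4↦1]  zeros at y ∈ ∅
  x = 3: [0↦4, 1↦3, 2↦1, 3↦3, 4↦4]  zeros at y ∈ ∅
  x = 4: [0↦1, 1↦4, 2↦2, 3↦0, 4↦3]  zeros at y ∈ {3}
Collecting zeros: affine points = {(0, 2), (1, 4), (4, 3)}.
Total count |C(F_5)_aff| = 3.


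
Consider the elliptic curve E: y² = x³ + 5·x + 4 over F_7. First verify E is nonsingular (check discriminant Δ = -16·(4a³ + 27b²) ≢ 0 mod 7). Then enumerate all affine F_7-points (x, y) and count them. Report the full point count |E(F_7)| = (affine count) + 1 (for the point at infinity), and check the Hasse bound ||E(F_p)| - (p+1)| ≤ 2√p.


Affine points = {(0, 2), (0, 5), (2, 1), (2, 6), (3, 2), (3, 5), (4, 2), (4, 5), (5, 0)}; affine count = 9; |E(F_7)| = 10.

Discriminant check: Δ ∝ 4a³ + 27b² = 4·5³ + 27·4² = 4·125 + 27·16 ≡ 1 (mod 7). Nonzero ⇒ E is nonsingular.
For each x ∈ F_7, compute rhs = x³ + 5·x + 4 mod 7, then count y ∈ F_7 with y² ≡ rhs.
  x = 0: rhs = 4, matching y values: 2, 5 (2 points).
  x = 1: rhs = 3, matching y values: none (0 points).
  x = 2: rhs = 1, matching y values: 1, 6 (2 points).
  x = 3: rhs = 4, matching y values: 2, 5 (2 points).
  x = 4: rhs = 4, matching y values: 2, 5 (2 points).
  x = 5: rhs = 0, matching y values: 0 (1 points).
  x = 6: rhs = 5, matching y values: none (0 points).
Total affine count: 9.
Full point count |E(F_7)| = 9 + 1 = 10.
Hasse bound: |10 − (7+1)| = |2| = 2 ≤ 2√7 ≈ 5.2915 ✓.


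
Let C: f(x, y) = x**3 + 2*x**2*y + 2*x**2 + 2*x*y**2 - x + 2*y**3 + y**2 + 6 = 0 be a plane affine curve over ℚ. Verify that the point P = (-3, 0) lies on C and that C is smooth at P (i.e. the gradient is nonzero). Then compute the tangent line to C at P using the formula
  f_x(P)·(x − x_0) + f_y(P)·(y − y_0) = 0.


Tangent line at P: 14*x + 18*y + 42 = 0.

Step 1: f(-3, 0) = 0, so P lies on C.
Step 2: partial derivatives
  f_x(x, y) = 3*x**2 + 4*x*y + 4*x + 2*y**2 - 1, f_y(x, y) = 2*x**2 + 4*x*y + 6*y**2 + 2*y.
  f_x(P) = 14, f_y(P) = 18 (gradient nonzero, so P is smooth).
Step 3: tangent line at P: 14·(x − -3) + 18·(y − 0) = 0.
Expanding: 14*x + 18*y + 42 = 0.


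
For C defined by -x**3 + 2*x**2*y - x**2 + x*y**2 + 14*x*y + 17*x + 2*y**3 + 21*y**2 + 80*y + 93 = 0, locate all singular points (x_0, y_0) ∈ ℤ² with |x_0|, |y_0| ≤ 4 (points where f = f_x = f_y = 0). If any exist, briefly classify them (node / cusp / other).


Singular points: {(-2, -3)}; classification: node.

Compute partial derivatives:
  f_x = -3*x**2 + 4*x*y - 2*x + y**2 + 14*y + 17.
  f_y = 2*x**2 + 2*x*y + 14*x + 6*y**2 + 42*y + 80.
Scan x_0 ∈ {−4, ..., 4}. For each x_0, f_y(x_0, y) is a polynomial in y; find its integer roots y ∈ {−4, ..., 4}, then test f_x and f at those candidates.
  x = -4: f_y(-4, y) = 6*y**2 + 34*y + 56; no integer root y with |y| ≤ 4.
  x = -3: f_y(-3, y) = 6*y**2 + 36*y + 56; no integer root y with |y| ≤ 4.
  x = -2: f_y(-2, y) = 6*y**2 + 38*y + 60; vanishes at y ∈ {-3}. (-2, -3): f_x = 0, f = 0 — SINGULAR.
  x = -1: f_y(-1, y) = 6*y**2 + 40*y + 68; no integer root y with |y| ≤ 4.
  x = 0: f_y(0, y) = 6*y**2 + 42*y + 80; no integer root y with |y| ≤ 4.
  x = 1: f_y(1, y) = 6*y**2 + 44*y + 96; no integer root y with |y| ≤ 4.
  x = 2: f_y(2, y) = 6*y**2 + 46*y + 116; no integer root y with |y| ≤ 4.
  x = 3: f_y(3, y) = 6*y**2 + 48*y + 140; no integer root y with |y| ≤ 4.
  x = 4: f_y(4, y) = 6*y**2 + 50*y + 168; no integer root y with |y| ≤ 4.
Only singular point on the grid: (-2, -3).
Classify: substitute x = -2 + u, y = -3 + v and expand: f = -u**3 + 2*u**2*v - u**2 + u*v**2 + 2*v**3 + v**2.
No constant or linear terms (consistent with a singular point). Quadratic part: -u**2 + v**2. Cubic part: -u**3 + 2*u**2*v + u*v**2 + 2*v**3.
The quadratic part v**2 - u**2 = (v − u)(v + u) splits into two distinct linear factors, so there are two distinct tangent lines y − -3 = ±(x − -2) — this is a node (ordinary double point).
Classification: node.


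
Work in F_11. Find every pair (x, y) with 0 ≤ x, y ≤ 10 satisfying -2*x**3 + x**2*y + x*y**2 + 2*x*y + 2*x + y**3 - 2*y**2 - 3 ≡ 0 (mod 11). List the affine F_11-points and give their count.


Affine F_11-points: {(0, 7), (1, 1), (2, 8), (3, 10), (5, 5), (7, 5), (7, 6), (8, 1), (8, 6), (8, 9), (9, 3), (10, 6)}; count = 12.

For each of the 121 pairs (x, y) ∈ F_11², evaluate f(x, y) mod 11. Record the zeros.
  x = 0: [0↦8, 1↦7, 2↦8, 3↦6, 4↦7, 5↦6, 6↦9, 7↦0, 8↦7, 9↦3, 10↦5]  zeros at y ∈ {7}
  x = 1: [0↦8, 1↦0, 2↦7, 3↦2, 4↦2, 5↦2, 6↦8, 7↦4, 8↦7, 9↦1, 10↦3]  zeros at y ∈ {1}
  x = 2: [0↦7, 1↦5, 2↦9, 3↦3, 4↦4, 5↦7, 6↦7, 7↦10, 8↦0, 9↦5, 10↦9]  zeros at y ∈ {8}
  x = 3: [0↦4, 1↦10, 2↦2, 3↦8, 4↦1, 5↦9, 6↦5, 7↦6, 8↦7, 9↦3, 10↦0]  zeros at y ∈ {10}
  x = 4: [0↦9, 1↦3, 2↦7, 3↦5, 4↦3, 5↦7, 6↦1, 7↦2, 8↦5, 9↦5, 10↦8]  zeros at y ∈ ∅
  x = 5: [0↦10, 1↦5, 2↦1, 3↦4, 4↦9, 5↦0, 6↦5, 7↦8, 8↦4, 9↦10, 10↦10]  zeros at y ∈ {5}
  x = 6: [0↦6, 1↦4, 2↦5, 3↦4, 4↦7, 5↦9, 6↦5, 7↦1, 8↦3, 9↦6, 10↦5]  zeros at y ∈ ∅
  x = 7: [0↦7, 1↦10, 2↦7, 3↦4, 4↦7, 5↦0, 6↦0, 7↦2, 8↦1, 9↦3, 10↦3]  zeros at y ∈ {5, 6}
  x = 8: [0↦1, 1↦0, 2↦6, 3↦3, 4↦8, 5↦5, 6↦0, 7↦10, 8↦8, 9↦0, 10↦3]  zeros at y ∈ {1, 6, 9}
  x = 9: [0↦9, 1↦6, 2↦1, 3↦0, 4↦9, 5↦1, 6↦4, 7↦2, 8↦1, 9↦7, 10↦4]  zeros at y ∈ {3}
  x = 10: [0↦8, 1↦5, 2↦2, 3↦5, 4↦9, 5↦9, 6↦0, 7↦10, 8↦1, 9↦1, 10↦5]  zeros at y ∈ {6}
Collecting zeros: affine points = {(0, 7), (1, 1), (2, 8), (3, 10), (5, 5), (7, 5), (7, 6), (8, 1), (8, 6), (8, 9), (9, 3), (10, 6)}.
Total count |C(F_11)_aff| = 12.


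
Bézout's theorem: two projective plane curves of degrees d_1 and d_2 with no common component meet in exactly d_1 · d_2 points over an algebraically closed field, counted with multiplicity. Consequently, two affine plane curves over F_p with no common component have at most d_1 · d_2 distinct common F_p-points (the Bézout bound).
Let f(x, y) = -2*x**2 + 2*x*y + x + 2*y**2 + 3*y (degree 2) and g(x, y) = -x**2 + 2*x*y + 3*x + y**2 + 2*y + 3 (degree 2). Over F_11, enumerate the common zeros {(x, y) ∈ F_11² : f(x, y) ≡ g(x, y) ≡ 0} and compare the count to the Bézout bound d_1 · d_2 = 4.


Common zeros: {(2, 10), (10, 1)}; count = 2; Bézout bound = 4.

deg(f) = 2, deg(g) = 2, so Bézout bound = 4.
Scan x ∈ F_11. For each x, list the y ∈ F_11 with f(x, y) ≡ 0 and those with g(x, y) ≡ 0 (mod 11); the common zeros in that column are the intersection.
  x = 0: f ≡ 0 at y ∈ {0, 4}; g ≡ 0 at y ∈ {2, 7}; common: ∅.
  x = 1: f ≡ 0 at y ∈ {7}; g ≡ 0 at y ∈ ∅; common: ∅.
  x = 2: f ≡ 0 at y ∈ {3, 10}; g ≡ 0 at y ∈ {6, 10}; common: {10}.
  x = 3: f ≡ 0 at y ∈ {2, 10}; g ≡ 0 at y ∈ ∅; common: ∅.
  x = 4: f ≡ 0 at y ∈ {5, 6}; g ≡ 0 at y ∈ {4, 8}; common: ∅.
  x = 5: f ≡ 0 at y ∈ {2, 8}; g ≡ 0 at y ∈ ∅; common: ∅.
  x = 6: f ≡ 0 at y ∈ {0, 9}; g ≡ 0 at y ∈ {1, 7}; common: ∅.
  x = 7: f ≡ 0 at y ∈ {3, 5}; g ≡ 0 at y ∈ {2, 4}; common: ∅.
  x = 8: f ≡ 0 at y ∈ {1, 6}; g ≡ 0 at y ∈ ∅; common: ∅.
  x = 9: f ≡ 0 at y ∈ {8, 9}; g ≡ 0 at y ∈ ∅; common: ∅.
  x = 10: f ≡ 0 at y ∈ {1, 4}; g ≡ 0 at y ∈ {1, 10}; common: {1}.
Collecting: common zeros = {(2, 10), (10, 1)}, so the count is 2.
Comparison with the Bézout bound: 2 ≤ 4 = deg(f)·deg(g), as expected for curves with no common component (the affine F_11-count falls short of the bound because intersections may lie at infinity, over extension fields, or carry multiplicity).


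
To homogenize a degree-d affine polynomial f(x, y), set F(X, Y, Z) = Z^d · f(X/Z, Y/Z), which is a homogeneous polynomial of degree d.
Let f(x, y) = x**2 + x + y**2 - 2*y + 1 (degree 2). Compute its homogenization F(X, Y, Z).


F(X, Y, Z) = X**2 + X*Z + Y**2 - 2*Y*Z + Z**2

deg(f) = 2.
Substitute x = X/Z, y = Y/Z into f, then multiply by Z^2.
  monomial 1·x^2·y^0 ↦ 1·X^2·Y^0·Z^0.
  monomial 1·x^1·y^0 ↦ 1·X^1·Y^0·Z^1.
  monomial 1·x^0·y^2 ↦ 1·X^0·Y^2·Z^0.
  monomial -2·x^0·y^1 ↦ -2·X^0·Y^1·Z^1.
  monomial 1·x^0·y^0 ↦ 1·X^0·Y^0·Z^2.
Collecting: F(X, Y, Z) = X**2 + X*Z + Y**2 - 2*Y*Z + Z**2.


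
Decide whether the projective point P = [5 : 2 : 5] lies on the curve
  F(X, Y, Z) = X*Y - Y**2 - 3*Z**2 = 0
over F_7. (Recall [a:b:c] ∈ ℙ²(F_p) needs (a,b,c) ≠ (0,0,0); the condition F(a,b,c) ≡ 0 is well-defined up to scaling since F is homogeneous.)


F(5,2,5) ≡ 1 (mod 7); P is NOT on the curve.

Evaluate F(5, 2, 5) term-by-term (mod 7).
  X*Y ↦ 1·5·2·1 = 10
  -Y**2 ↦ -1·1·4·1 = -4
  -3*Z**2 ↦ -3·1·1·25 = -75
Sum: F(5, 2, 5) = (10) + (-4) + (-75) = -69.
Reducing mod 7: -69 ≡ 1 (mod 7).
Since F(a, b, c) ≡ 1 ≠ 0 (mod 7), P does NOT lie on the curve.


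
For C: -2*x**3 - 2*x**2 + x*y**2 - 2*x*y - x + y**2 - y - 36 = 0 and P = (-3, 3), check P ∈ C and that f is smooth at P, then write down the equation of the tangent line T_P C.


Tangent line at P: -40*x - 7*y - 99 = 0.

Step 1: f(-3, 3) = 0, so P lies on C.
Step 2: partial derivatives
  f_x(x, y) = -6*x**2 - 4*x + y**2 - 2*y - 1, f_y(x, y) = 2*x*y - 2*x + 2*y - 1.
  f_x(P) = -40, f_y(P) = -7 (gradient nonzero, so P is smooth).
Step 3: tangent line at P: -40·(x − -3) + -7·(y − 3) = 0.
Expanding: -40*x - 7*y - 99 = 0.


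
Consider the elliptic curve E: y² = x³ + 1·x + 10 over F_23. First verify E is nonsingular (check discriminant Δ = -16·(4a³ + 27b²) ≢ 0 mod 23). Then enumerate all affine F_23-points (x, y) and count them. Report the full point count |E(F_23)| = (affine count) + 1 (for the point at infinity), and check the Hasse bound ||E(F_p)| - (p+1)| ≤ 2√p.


Affine points = {(1, 9), (1, 14), (4, 3), (4, 20), (5, 5), (5, 18), (6, 5), (6, 18), (8, 1), (8, 22), (9, 9), (9, 14), (10, 10), (10, 13), (11, 8), (11, 15), (12, 5), (12, 18), (13, 9), (13, 14), (14, 10), (14, 13), (17, 8), (17, 15), (18, 8), (18, 15), (20, 7), (20, 16), (21, 0), (22, 10), (22, 13)}; affine count = 31; |E(F_23)| = 32.

Discriminant check: Δ ∝ 4a³ + 27b² = 4·1³ + 27·10² = 4·1 + 27·100 ≡ 13 (mod 23). Nonzero ⇒ E is nonsingular.
For each x ∈ F_23, compute rhs = x³ + 1·x + 10 mod 23, then count y ∈ F_23 with y² ≡ rhs.
  x = 0: rhs = 10, matching y values: none (0 points).
  x = 1: rhs = 12, matching y values: 9, 14 (2 points).
  x = 2: rhs = 20, matching y values: none (0 points).
  x = 3: rhs = 17, matching y values: none (0 points).
  x = 4: rhs = 9, matching y values: 3, 20 (2 points).
  x = 5: rhs = 2, matching y values: 5, 18 (2 points).
  x = 6: rhs = 2, matching y values: 5, 18 (2 points).
  x = 7: rhs = 15, matching y values: none (0 points).
  x = 8: rhs = 1, matching y values: 1, 22 (2 points).
  x = 9: rhs = 12, matching y values: 9, 14 (2 points).
  x = 10: rhs = 8, matching y values: 10, 13 (2 points).
  x = 11: rhs = 18, matching y values: 8, 15 (2 points).
  x = 12: rhs = 2, matching y values: 5, 18 (2 points).
  x = 13: rhs = 12, matching y values: 9, 14 (2 points).
  x = 14: rhs = 8, matching y values: 10, 13 (2 points).
  x = 15: rhs = 19, matching y values: none (0 points).
  x = 16: rhs = 5, matching y values: none (0 points).
  x = 17: rhs = 18, matching y values: 8, 15 (2 points).
  x = 18: rhs = 18, matching y values: 8, 15 (2 points).
  x = 19: rhs = 11, matching y values: none (0 points).
  x = 20: rhs = 3, matching y values: 7, 16 (2 points).
  x = 21: rhs = 0, matching y values: 0 (1 points).
  x = 22: rhs = 8, matching y values: 10, 13 (2 points).
Total affine count: 31.
Full point count |E(F_23)| = 31 + 1 = 32.
Hasse bound: |32 − (23+1)| = |8| = 8 ≤ 2√23 ≈ 9.5917 ✓.


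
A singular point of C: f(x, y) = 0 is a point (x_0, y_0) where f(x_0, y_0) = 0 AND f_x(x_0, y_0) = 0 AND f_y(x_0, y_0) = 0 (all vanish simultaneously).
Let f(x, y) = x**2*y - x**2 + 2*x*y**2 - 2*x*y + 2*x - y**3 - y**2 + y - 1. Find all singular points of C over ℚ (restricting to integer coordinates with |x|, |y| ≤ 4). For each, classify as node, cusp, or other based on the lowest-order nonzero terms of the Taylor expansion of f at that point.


Singular points: {(1, 0)}; classification: node.

Compute partial derivatives:
  f_x = 2*x*y - 2*x + 2*y**2 - 2*y + 2.
  f_y = x**2 + 4*x*y - 2*x - 3*y**2 - 2*y + 1.
Scan x_0 ∈ {−4, ..., 4}. For each x_0, f_y(x_0, y) is a polynomial in y; find its integer roots y ∈ {−4, ..., 4}, then test f_x and f at those candidates.
  x = -4: f_y(-4, y) = -3*y**2 - 18*y + 25; no integer root y with |y| ≤ 4.
  x = -3: f_y(-3, y) = -3*y**2 - 14*y + 16; no integer root y with |y| ≤ 4.
  x = -2: f_y(-2, y) = -3*y**2 - 10*y + 9; no integer root y with |y| ≤ 4.
  x = -1: f_y(-1, y) = -3*y**2 - 6*y + 4; no integer root y with |y| ≤ 4.
  x = 0: f_y(0, y) = -3*y**2 - 2*y + 1; vanishes at y ∈ {-1}. (0, -1): f_x = 6 ≠ 0.
  x = 1: f_y(1, y) = -3*y**2 + 2*y; vanishes at y ∈ {0}. (1, 0): f_x = 0, f = 0 — SINGULAR.
  x = 2: f_y(2, y) = -3*y**2 + 6*y + 1; no integer root y with |y| ≤ 4.
  x = 3: f_y(3, y) = -3*y**2 + 10*y + 4; no integer root y with |y| ≤ 4.
  x = 4: f_y(4, y) = -3*y**2 + 14*y + 9; no integer root y with |y| ≤ 4.
Only singular point on the grid: (1, 0).
Classify: substitute x = 1 + u, y = 0 + v and expand: f = u**2*v - u**2 + 2*u*v**2 - v**3 + v**2.
No constant or linear terms (consistent with a singular point). Quadratic part: -u**2 + v**2. Cubic part: u**2*v + 2*u*v**2 - v**3.
The quadratic part v**2 - u**2 = (v − u)(v + u) splits into two distinct linear factors, so there are two distinct tangent lines y − 0 = ±(x − 1) — this is a node (ordinary double point).
Classification: node.


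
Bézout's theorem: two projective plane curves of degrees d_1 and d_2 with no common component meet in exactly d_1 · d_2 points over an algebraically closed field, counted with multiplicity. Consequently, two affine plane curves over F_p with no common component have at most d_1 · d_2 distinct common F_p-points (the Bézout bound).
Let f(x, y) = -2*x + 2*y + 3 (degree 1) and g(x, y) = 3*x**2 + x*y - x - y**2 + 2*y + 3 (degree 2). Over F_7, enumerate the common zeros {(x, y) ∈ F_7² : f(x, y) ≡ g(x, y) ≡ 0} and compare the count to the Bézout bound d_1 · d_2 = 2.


Common zeros: {(6, 1)}; count = 1; Bézout bound = 2.

deg(f) = 1, deg(g) = 2, so Bézout bound = 2.
Scan x ∈ F_7. For each x, list the y ∈ F_7 with f(x, y) ≡ 0 and those with g(x, y) ≡ 0 (mod 7); the common zeros in that column are the intersection.
  x = 0: f ≡ 0 at y ∈ {2}; g ≡ 0 at y ∈ {3, 6}; common: ∅.
  x = 1: f ≡ 0 at y ∈ {3}; g ≡ 0 at y ∈ {1, 2}; common: ∅.
  x = 2: f ≡ 0 at y ∈ {4}; g ≡ 0 at y ∈ ∅; common: ∅.
  x = 3: f ≡ 0 at y ∈ {5}; g ≡ 0 at y ∈ {6}; common: ∅.
  x = 4: f ≡ 0 at y ∈ {6}; g ≡ 0 at y ∈ {3}; common: ∅.
  x = 5: f ≡ 0 at y ∈ {0}; g ≡ 0 at y ∈ ∅; common: ∅.
  x = 6: f ≡ 0 at y ∈ {1}; g ≡ 0 at y ∈ {0, 1}; common: {1}.
Collecting: common zeros = {(6, 1)}, so the count is 1.
Comparison with the Bézout bound: 1 ≤ 2 = deg(f)·deg(g), as expected for curves with no common component (the affine F_7-count falls short of the bound because intersections may lie at infinity, over extension fields, or carry multiplicity).


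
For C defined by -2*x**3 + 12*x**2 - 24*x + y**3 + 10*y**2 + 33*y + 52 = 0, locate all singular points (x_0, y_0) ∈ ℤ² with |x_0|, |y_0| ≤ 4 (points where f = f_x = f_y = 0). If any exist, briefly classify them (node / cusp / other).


Singular points: {(2, -3)}; classification: cusp.

Compute partial derivatives:
  f_x = -6*x**2 + 24*x - 24.
  f_y = 3*y**2 + 20*y + 33.
Scan x_0 ∈ {−4, ..., 4}. For each x_0, f_y(x_0, y) is a polynomial in y; find its integer roots y ∈ {−4, ..., 4}, then test f_x and f at those candidates.
  x = -4: f_y(-4, y) = 3*y**2 + 20*y + 33; vanishes at y ∈ {-3}. (-4, -3): f_x = -216 ≠ 0.
  x = -3: f_y(-3, y) = 3*y**2 + 20*y + 33; vanishes at y ∈ {-3}. (-3, -3): f_x = -150 ≠ 0.
  x = -2: f_y(-2, y) = 3*y**2 + 20*y + 33; vanishes at y ∈ {-3}. (-2, -3): f_x = -96 ≠ 0.
  x = -1: f_y(-1, y) = 3*y**2 + 20*y + 33; vanishes at y ∈ {-3}. (-1, -3): f_x = -54 ≠ 0.
  x = 0: f_y(0, y) = 3*y**2 + 20*y + 33; vanishes at y ∈ {-3}. (0, -3): f_x = -24 ≠ 0.
  x = 1: f_y(1, y) = 3*y**2 + 20*y + 33; vanishes at y ∈ {-3}. (1, -3): f_x = -6 ≠ 0.
  x = 2: f_y(2, y) = 3*y**2 + 20*y + 33; vanishes at y ∈ {-3}. (2, -3): f_x = 0, f = 0 — SINGULAR.
  x = 3: f_y(3, y) = 3*y**2 + 20*y + 33; vanishes at y ∈ {-3}. (3, -3): f_x = -6 ≠ 0.
  x = 4: f_y(4, y) = 3*y**2 + 20*y + 33; vanishes at y ∈ {-3}. (4, -3): f_x = -24 ≠ 0.
Only singular point on the grid: (2, -3).
Classify: substitute x = 2 + u, y = -3 + v and expand: f = -2*u**3 + v**3 + v**2.
No constant or linear terms (consistent with a singular point). Quadratic part: v**2. Cubic part: -2*u**3 + v**3.
The quadratic part v**2 is a perfect square, so there is a single (double) tangent line v = 0, i.e. y = -3. Restricting the cubic part to that line (v = 0) leaves -2*u**3 ≠ 0, so f is not divisible by v and the branch is v² ≈ 2*u**3 to lowest order — this is a cusp.
Classification: cusp.


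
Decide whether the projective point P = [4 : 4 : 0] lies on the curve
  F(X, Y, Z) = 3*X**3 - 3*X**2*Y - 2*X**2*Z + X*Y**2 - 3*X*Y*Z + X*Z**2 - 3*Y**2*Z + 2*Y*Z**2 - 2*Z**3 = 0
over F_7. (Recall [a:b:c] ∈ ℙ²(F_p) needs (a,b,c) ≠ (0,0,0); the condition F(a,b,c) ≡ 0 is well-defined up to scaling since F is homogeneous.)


F(4,4,0) ≡ 1 (mod 7); P is NOT on the curve.

Evaluate F(4, 4, 0) term-by-term (mod 7).
  3*X**3 ↦ 3·64·1·1 = 192
  -3*X**2*Y ↦ -3·16·4·1 = -192
  -2*X**2*Z ↦ -2·16·1·0 = 0
  X*Y**2 ↦ 1·4·16·1 = 64
  -3*X*Y*Z ↦ -3·4·4·0 = 0
  X*Z**2 ↦ 1·4·1·0 = 0
  -3*Y**2*Z ↦ -3·1·16·0 = 0
  2*Y*Z**2 ↦ 2·1·4·0 = 0
  -2*Z**3 ↦ -2·1·1·0 = 0
Sum: F(4, 4, 0) = (192) + (-192) + (0) + (64) + (0) + (0) + (0) + (0) + (0) = 64.
Reducing mod 7: 64 ≡ 1 (mod 7).
Since F(a, b, c) ≡ 1 ≠ 0 (mod 7), P does NOT lie on the curve.


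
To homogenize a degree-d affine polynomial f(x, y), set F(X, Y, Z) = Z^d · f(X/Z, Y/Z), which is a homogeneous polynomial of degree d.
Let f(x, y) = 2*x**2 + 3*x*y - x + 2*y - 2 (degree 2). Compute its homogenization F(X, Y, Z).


F(X, Y, Z) = 2*X**2 + 3*X*Y - X*Z + 2*Y*Z - 2*Z**2

deg(f) = 2.
Substitute x = X/Z, y = Y/Z into f, then multiply by Z^2.
  monomial 2·x^2·y^0 ↦ 2·X^2·Y^0·Z^0.
  monomial 3·x^1·y^1 ↦ 3·X^1·Y^1·Z^0.
  monomial -1·x^1·y^0 ↦ -1·X^1·Y^0·Z^1.
  monomial 2·x^0·y^1 ↦ 2·X^0·Y^1·Z^1.
  monomial -2·x^0·y^0 ↦ -2·X^0·Y^0·Z^2.
Collecting: F(X, Y, Z) = 2*X**2 + 3*X*Y - X*Z + 2*Y*Z - 2*Z**2.


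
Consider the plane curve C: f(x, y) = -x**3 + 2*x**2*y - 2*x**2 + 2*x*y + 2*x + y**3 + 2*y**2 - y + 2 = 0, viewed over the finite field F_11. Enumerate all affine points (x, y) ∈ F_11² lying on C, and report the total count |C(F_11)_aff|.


Affine F_11-points: {(0, 3), (1, 3), (2, 5), (3, 1), (3, 3), (3, 5), (4, 1), (6, 4), (6, 7), (6, 9), (7, 2)}; count = 11.

For each of the 121 pairs (x, y) ∈ F_11², evaluate f(x, y) mod 11. Record the zeros.
  x = 0: [0↦2, 1↦4, 2↦5, 3↦0, 4↦6, 5↦7, 6↦9, 7↦7, 8↦7, 9↦4, 10↦4]  zeros at y ∈ {3}
  x = 1: [0↦1, 1↦7, 2↦1, 3↦0, 4↦10, 5↦4, 6↦10, 7↦1, 8↦5, 9↦6, 10↦10]  zeros at y ∈ {3}
  x = 2: [0↦1, 1↦4, 2↦6, 3↦2, 4↦9, 5↦0, 6↦3, 7↦2, 8↦3, 9↦1, 10↦2]  zeros at y ∈ {5}
  x = 3: [0↦7, 1↦0, 2↦3, 3↦0, 4↦8, 5↦0, 6↦4, 7↦4, 8↦6, 9↦5, 10↦7]  zeros at y ∈ {1, 3, 5}
  x = 4: [0↦2, 1↦0, 2↦8, 3↦10, 4↦1, 5↦9, 6↦7, 7↦1, 8↦8, 9↦1, 10↦8]  zeros at y ∈ {1}
  x = 5: [0↦2, 1↦9, 2↦4, 3↦4, 4↦4, 5↦10, 6↦6, 7↦9, 8↦3, 9↦5, 10↦10]  zeros at y ∈ ∅
  x = 6: [0↦1, 1↦10, 2↦7, 3↦9, 4↦0, 5↦8, 6↦6, 7↦0, 8↦7, 9↦0, 10↦7]  zeros at y ∈ {4, 7, 9}
  x = 7: [0↦4, 1↦8, 2↦0, 3↦8, 4↦5, 5↦8, 6↦1, 7↦1, 8↦3, 9↦2, 10↦4]  zeros at y ∈ {2}
  x = 8: [0↦5, 1↦8, 2↦10, 3↦6, 4↦2, 5↦4, 6↦7, 7↦6, 8↦7, 9↦5, 10↦6]  zeros at y ∈ ∅
  x = 9: [0↦9, 1↦4, 2↦9, 3↦8, 4↦7, 5↦1, 6↦7, 7↦9, 8↦2, 9↦3, 10↦7]  zeros at y ∈ ∅
  x = 10: [0↦10, 1↦1, 2↦2, 3↦8, 4↦3, 5↦4, 6↦6, 7↦4, 8↦4, 9↦1, 10↦1]  zeros at y ∈ ∅
Collecting zeros: affine points = {(0, 3), (1, 3), (2, 5), (3, 1), (3, 3), (3, 5), (4, 1), (6, 4), (6, 7), (6, 9), (7, 2)}.
Total count |C(F_11)_aff| = 11.


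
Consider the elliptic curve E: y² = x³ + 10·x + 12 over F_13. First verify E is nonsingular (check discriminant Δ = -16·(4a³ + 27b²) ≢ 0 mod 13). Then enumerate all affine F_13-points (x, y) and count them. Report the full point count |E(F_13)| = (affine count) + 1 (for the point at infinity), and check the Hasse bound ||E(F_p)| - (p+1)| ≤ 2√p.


Affine points = {(0, 5), (0, 8), (1, 6), (1, 7), (2, 1), (2, 12), (3, 2), (3, 11), (4, 5), (4, 8), (7, 3), (7, 10), (9, 5), (9, 8), (11, 6), (11, 7), (12, 1), (12, 12)}; affine count = 18; |E(F_13)| = 19.

Discriminant check: Δ ∝ 4a³ + 27b² = 4·10³ + 27·12² = 4·1000 + 27·144 ≡ 10 (mod 13). Nonzero ⇒ E is nonsingular.
For each x ∈ F_13, compute rhs = x³ + 10·x + 12 mod 13, then count y ∈ F_13 with y² ≡ rhs.
  x = 0: rhs = 12, matching y values: 5, 8 (2 points).
  x = 1: rhs = 10, matching y values: 6, 7 (2 points).
  x = 2: rhs = 1, matching y values: 1, 12 (2 points).
  x = 3: rhs = 4, matching y values: 2, 11 (2 points).
  x = 4: rhs = 12, matching y values: 5, 8 (2 points).
  x = 5: rhs = 5, matching y values: none (0 points).
  x = 6: rhs = 2, matching y values: none (0 points).
  x = 7: rhs = 9, matching y values: 3, 10 (2 points).
  x = 8: rhs = 6, matching y values: none (0 points).
  x = 9: rhs = 12, matching y values: 5, 8 (2 points).
  x = 10: rhs = 7, matching y values: none (0 points).
  x = 11: rhs = 10, matching y values: 6, 7 (2 points).
  x = 12: rhs = 1, matching y values: 1, 12 (2 points).
Total affine count: 18.
Full point count |E(F_13)| = 18 + 1 = 19.
Hasse bound: |19 − (13+1)| = |5| = 5 ≤ 2√13 ≈ 7.2111 ✓.
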